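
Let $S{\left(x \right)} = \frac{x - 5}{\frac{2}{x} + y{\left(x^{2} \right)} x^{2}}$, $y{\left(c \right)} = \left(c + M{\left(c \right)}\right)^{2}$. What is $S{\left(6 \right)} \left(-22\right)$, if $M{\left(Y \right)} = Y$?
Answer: $- \frac{66}{559873} \approx -0.00011788$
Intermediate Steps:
$y{\left(c \right)} = 4 c^{2}$ ($y{\left(c \right)} = \left(c + c\right)^{2} = \left(2 c\right)^{2} = 4 c^{2}$)
$S{\left(x \right)} = \frac{-5 + x}{\frac{2}{x} + 4 x^{6}}$ ($S{\left(x \right)} = \frac{x - 5}{\frac{2}{x} + 4 \left(x^{2}\right)^{2} x^{2}} = \frac{-5 + x}{\frac{2}{x} + 4 x^{4} x^{2}} = \frac{-5 + x}{\frac{2}{x} + 4 x^{6}}$)
$S{\left(6 \right)} \left(-22\right) = \frac{1}{2} \cdot 6 \frac{1}{1 + 2 \cdot 6^{7}} \left(-5 + 6\right) \left(-22\right) = \frac{1}{2} \cdot 6 \frac{1}{1 + 2 \cdot 279936} \cdot 1 \left(-22\right) = \frac{1}{2} \cdot 6 \frac{1}{1 + 559872} \cdot 1 \left(-22\right) = \frac{1}{2} \cdot 6 \cdot \frac{1}{559873} \cdot 1 \left(-22\right) = \frac{3}{559873} \left(-22\right) = - \frac{66}{559873}$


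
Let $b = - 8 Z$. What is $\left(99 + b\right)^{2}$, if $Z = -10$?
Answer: $32041$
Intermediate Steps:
$b = 80$ ($b = \left(-8\right) \left(-10\right) = 80$)
$\left(99 + b\right)^{2} = \left(99 + 80\right)^{2} = 179^{2} = 32041$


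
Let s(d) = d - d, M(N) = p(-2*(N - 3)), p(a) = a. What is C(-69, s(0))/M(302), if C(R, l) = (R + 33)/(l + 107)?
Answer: 18/31993 ≈ 0.00056262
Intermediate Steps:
M(N) = 6 - 2*N (M(N) = -2*(N - 3) = -2*(-3 + N) = 6 - 2*N)
s(d) = 0
C(R, l) = (33 + R)/(107 + l)
C(-69, s(0))/M(302) = ((33 - 69)/(107 + 0))/(6 - 2*302) = (-36/107)/(6 - 604) = ((1/107)*(-36))/(-598) = -36/107*(-1/598) = 18/31993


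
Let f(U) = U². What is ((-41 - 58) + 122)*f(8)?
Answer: 1472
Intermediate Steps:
((-41 - 58) + 122)*f(8) = ((-41 - 58) + 122)*8² = (-99 + 122)*64 = 23*64 = 1472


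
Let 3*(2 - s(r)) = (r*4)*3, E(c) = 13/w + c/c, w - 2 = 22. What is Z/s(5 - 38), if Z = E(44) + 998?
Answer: 23989/3216 ≈ 7.4593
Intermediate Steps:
w = 24 (w = 2 + 22 = 24)
E(c) = 37/24 (E(c) = 13/24 + c/c = 13*(1/24) + 1 = 13/24 + 1 = 37/24)
s(r) = 2 - 4*r (s(r) = 2 - r*4*3/3 = 2 - 4*r*3/3 = 2 - 4*r)
Z = 23989/24 (Z = 37/24 + 998 = 23989/24 ≈ 999.54)
Z/s(5 - 38) = 23989/(24*(2 - 4*(5 - 38))) = 23989/(24*(2 - 4*(-33))) = 23989/(24*(2 + 132)) = (23989/24)/134 = (23989/24)*(1/134) = 23989/3216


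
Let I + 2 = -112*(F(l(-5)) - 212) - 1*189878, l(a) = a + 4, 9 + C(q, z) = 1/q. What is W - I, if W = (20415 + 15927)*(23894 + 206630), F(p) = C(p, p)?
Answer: 8377868224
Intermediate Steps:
C(q, z) = -9 + 1/q
l(a) = 4 + a
F(p) = -9 + 1/p
I = -165016 (I = -2 + (-112*((-9 + 1/(4 - 5)) - 212) - 1*189878) = -2 + (-112*((-9 + 1/(-1)) - 212) - 189878) = -2 + (-112*((-9 - 1) - 212) - 189878) = -2 + (-112*(-10 - 212) - 189878) = -2 + (-112*(-222) - 189878) = -2 + (24864 - 189878) = -2 - 165014 = -165016)
W = 8377703208 (W = 36342*230524 = 8377703208)
W - I = 8377703208 - 1*(-165016) = 8377703208 + 165016 = 8377868224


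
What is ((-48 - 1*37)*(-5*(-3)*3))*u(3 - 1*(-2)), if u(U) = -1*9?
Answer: 34425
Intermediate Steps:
u(U) = -9
((-48 - 1*37)*(-5*(-3)*3))*u(3 - 1*(-2)) = ((-48 - 1*37)*(-5*(-3)*3))*(-9) = ((-48 - 37)*(15*3))*(-9) = -85*45*(-9) = -3825*(-9) = 34425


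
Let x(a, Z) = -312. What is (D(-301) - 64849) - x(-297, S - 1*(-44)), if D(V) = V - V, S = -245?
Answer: -64537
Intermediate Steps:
D(V) = 0
(D(-301) - 64849) - x(-297, S - 1*(-44)) = (0 - 64849) - 1*(-312) = -64849 + 312 = -64537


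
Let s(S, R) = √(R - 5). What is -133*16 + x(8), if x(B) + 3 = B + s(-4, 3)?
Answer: -2123 + I*√2 ≈ -2123.0 + 1.4142*I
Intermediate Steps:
s(S, R) = √(-5 + R)
x(B) = -3 + B + I*√2 (x(B) = -3 + (B + √(-5 + 3)) = -3 + (B + √(-2)) = -3 + (B + I*√2) = -3 + B + I*√2)
-133*16 + x(8) = -133*16 + (-3 + 8 + I*√2) = -2128 + (5 + I*√2) = -2123 + I*√2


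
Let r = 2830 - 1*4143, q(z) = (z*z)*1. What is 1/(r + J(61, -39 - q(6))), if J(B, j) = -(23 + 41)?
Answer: -1/1377 ≈ -0.00072622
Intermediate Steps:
q(z) = z² (q(z) = z²*1 = z²)
r = -1313 (r = 2830 - 4143 = -1313)
J(B, j) = -64 (J(B, j) = -1*64 = -64)
1/(r + J(61, -39 - q(6))) = 1/(-1313 - 64) = 1/(-1377) = -1/1377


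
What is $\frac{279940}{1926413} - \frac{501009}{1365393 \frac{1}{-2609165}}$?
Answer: $\frac{839412212046712575}{876770275103} \approx 9.5739 \cdot 10^{5}$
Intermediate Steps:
$\frac{279940}{1926413} - \frac{501009}{1365393 \frac{1}{-2609165}} = 279940 \cdot \frac{1}{1926413} - \frac{501009}{1365393 \left(- \frac{1}{2609165}\right)} = \frac{279940}{1926413} - \frac{501009}{- \frac{1365393}{2609165}} = \frac{279940}{1926413} - - \frac{435738382495}{455131} = \frac{279940}{1926413} + \frac{435738382495}{455131} = \frac{839412212046712575}{876770275103}$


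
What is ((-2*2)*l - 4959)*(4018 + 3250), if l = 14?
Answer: -36449020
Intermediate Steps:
((-2*2)*l - 4959)*(4018 + 3250) = (-2*2*14 - 4959)*(4018 + 3250) = (-4*14 - 4959)*7268 = (-56 - 4959)*7268 = -5015*7268 = -36449020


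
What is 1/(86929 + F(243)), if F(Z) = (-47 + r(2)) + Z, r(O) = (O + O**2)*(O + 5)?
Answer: 1/87167 ≈ 1.1472e-5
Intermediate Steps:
r(O) = (5 + O)*(O + O**2) (r(O) = (O + O**2)*(5 + O) = (5 + O)*(O + O**2))
F(Z) = -5 + Z (F(Z) = (-47 + 2*(5 + 2**2 + 6*2)) + Z = (-47 + 2*(5 + 4 + 12)) + Z = (-47 + 2*21) + Z = (-47 + 42) + Z = -5 + Z)
1/(86929 + F(243)) = 1/(86929 + (-5 + 243)) = 1/(86929 + 238) = 1/87167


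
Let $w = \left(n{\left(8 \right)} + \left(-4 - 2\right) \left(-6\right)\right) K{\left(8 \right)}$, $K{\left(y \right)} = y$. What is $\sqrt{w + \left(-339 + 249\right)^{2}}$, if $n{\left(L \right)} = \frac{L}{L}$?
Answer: $2 \sqrt{2099} \approx 91.63$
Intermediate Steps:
$n{\left(L \right)} = 1$
$w = 296$ ($w = \left(1 + \left(-4 - 2\right) \left(-6\right)\right) 8 = \left(1 - -36\right) 8 = \left(1 + 36\right) 8 = 37 \cdot 8 = 296$)
$\sqrt{w + \left(-339 + 249\right)^{2}} = \sqrt{296 + \left(-339 + 249\right)^{2}} = \sqrt{296 + \left(-90\right)^{2}} = \sqrt{296 + 8100} = \sqrt{8396} = 2 \sqrt{2099}$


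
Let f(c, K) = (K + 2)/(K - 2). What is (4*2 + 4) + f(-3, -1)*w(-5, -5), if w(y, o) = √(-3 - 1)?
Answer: 12 - 2*I/3 ≈ 12.0 - 0.66667*I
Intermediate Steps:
w(y, o) = 2*I (w(y, o) = √(-4) = 2*I)
f(c, K) = (2 + K)/(-2 + K)
(4*2 + 4) + f(-3, -1)*w(-5, -5) = (4*2 + 4) + ((2 - 1)/(-2 - 1))*(2*I) = (8 + 4) + (1/(-3))*(2*I) = 12 + (-⅓*1)*(2*I) = 12 - 2*I/3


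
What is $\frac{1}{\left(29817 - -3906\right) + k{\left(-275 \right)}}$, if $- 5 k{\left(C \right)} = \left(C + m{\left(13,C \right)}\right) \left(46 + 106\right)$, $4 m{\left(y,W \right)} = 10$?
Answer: $\frac{1}{42007} \approx 2.3806 \cdot 10^{-5}$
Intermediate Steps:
$m{\left(y,W \right)} = \frac{5}{2}$ ($m{\left(y,W \right)} = \frac{1}{4} \cdot 10 = \frac{5}{2}$)
$k{\left(C \right)} = -76 - \frac{152 C}{5}$ ($k{\left(C \right)} = - \frac{\left(C + \frac{5}{2}\right) \left(46 + 106\right)}{5} = - \frac{\left(\frac{5}{2} + C\right) 152}{5} = - \frac{380 + 152 C}{5} = -76 - \frac{152 C}{5}$)
$\frac{1}{\left(29817 - -3906\right) + k{\left(-275 \right)}} = \frac{1}{\left(29817 - -3906\right) - -8284} = \frac{1}{\left(29817 + 3906\right) + \left(-76 + 8360\right)} = \frac{1}{33723 + 8284} = \frac{1}{42007}$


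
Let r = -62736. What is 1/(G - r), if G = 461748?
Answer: 1/524484 ≈ 1.9066e-6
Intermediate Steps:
1/(G - r) = 1/(461748 - 1*(-62736)) = 1/(461748 + 62736) = 1/524484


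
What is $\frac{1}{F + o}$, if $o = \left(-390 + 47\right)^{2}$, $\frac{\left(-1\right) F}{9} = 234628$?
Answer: $- \frac{1}{1994003} \approx -5.015 \cdot 10^{-7}$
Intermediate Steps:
$F = -2111652$ ($F = \left(-9\right) 234628 = -2111652$)
$o = 117649$ ($o = \left(-343\right)^{2} = 117649$)
$\frac{1}{F + o} = \frac{1}{-2111652 + 117649} = \frac{1}{-1994003} = - \frac{1}{1994003}$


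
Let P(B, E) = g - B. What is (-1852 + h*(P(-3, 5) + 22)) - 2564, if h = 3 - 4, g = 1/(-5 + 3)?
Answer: -8881/2 ≈ -4440.5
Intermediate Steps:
g = -1/2 (g = 1/(-2) = -1/2 ≈ -0.50000)
h = -1
P(B, E) = -1/2 - B
(-1852 + h*(P(-3, 5) + 22)) - 2564 = (-1852 - ((-1/2 - 1*(-3)) + 22)) - 2564 = (-1852 - ((-1/2 + 3) + 22)) - 2564 = (-1852 - (5/2 + 22)) - 2564 = (-1852 - 1*49/2) - 2564 = (-1852 - 49/2) - 2564 = -3753/2 - 2564 = -8881/2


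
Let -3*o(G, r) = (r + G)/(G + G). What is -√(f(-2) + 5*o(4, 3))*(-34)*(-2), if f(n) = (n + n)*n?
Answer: -17*√942/3 ≈ -173.92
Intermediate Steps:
o(G, r) = -(G + r)/(6*G) (o(G, r) = -(r + G)/(3*(G + G)) = -(G + r)/(3*(2*G)) = -(G + r)*1/(2*G)/3 = -(G + r)/(6*G))
f(n) = 2*n² (f(n) = (2*n)*n = 2*n²)
-√(f(-2) + 5*o(4, 3))*(-34)*(-2) = -√(2*(-2)² + 5*((⅙)*(-1*4 - 1*3)/4))*(-34)*(-2) = -√(2*4 + 5*((⅙)*(¼)*(-4 - 3)))*(-34)*(-2) = -√(8 + 5*((⅙)*(¼)*(-7)))*(-34)*(-2) = -√(8 + 5*(-7/24))*(-34)*(-2) = -√(8 - 35/24)*(-34)*(-2) = -√(157/24)*(-34)*(-2) = -(√942/12)*(-34)*(-2) = -(-17*√942/6)*(-2) = -17*√942/3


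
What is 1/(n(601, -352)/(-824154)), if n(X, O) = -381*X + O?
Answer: 824154/229333 ≈ 3.5937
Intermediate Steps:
n(X, O) = O - 381*X
1/(n(601, -352)/(-824154)) = 1/((-352 - 381*601)/(-824154)) = 1/((-352 - 228981)*(-1/824154)) = 1/(-229333*(-1/824154)) = 1/(229333/824154) = 824154/229333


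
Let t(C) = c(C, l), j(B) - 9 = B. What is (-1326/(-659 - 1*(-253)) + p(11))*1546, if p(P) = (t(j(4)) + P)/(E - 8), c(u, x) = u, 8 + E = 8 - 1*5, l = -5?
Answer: 5792862/2639 ≈ 2195.1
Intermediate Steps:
E = -5 (E = -8 + (8 - 1*5) = -8 + (8 - 5) = -8 + 3 = -5)
j(B) = 9 + B
t(C) = C
p(P) = -1 - P/13 (p(P) = ((9 + 4) + P)/(-5 - 8) = (13 + P)/(-13) = (13 + P)*(-1/13) = -1 - P/13)
(-1326/(-659 - 1*(-253)) + p(11))*1546 = (-1326/(-659 - 1*(-253)) + (-1 - 1/13*11))*1546 = (-1326/(-659 + 253) + (-1 - 11/13))*1546 = (-1326/(-406) - 24/13)*1546 = (-1326*(-1/406) - 24/13)*1546 = (663/203 - 24/13)*1546 = (3747/2639)*1546 = 5792862/2639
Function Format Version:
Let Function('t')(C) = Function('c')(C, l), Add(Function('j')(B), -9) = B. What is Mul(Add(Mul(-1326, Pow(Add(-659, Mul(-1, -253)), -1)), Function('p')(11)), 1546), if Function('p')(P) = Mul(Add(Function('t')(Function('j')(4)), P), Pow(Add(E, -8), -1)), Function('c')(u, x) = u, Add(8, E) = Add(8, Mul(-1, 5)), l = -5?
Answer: Rational(5792862, 2639) ≈ 2195.1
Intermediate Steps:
E = -5 (E = Add(-8, Add(8, Mul(-1, 5))) = Add(-8, Add(8, -5)) = Add(-8, 3) = -5)
Function('j')(B) = Add(9, B)
Function('t')(C) = C
Function('p')(P) = Add(-1, Mul(Rational(-1, 13), P)) (Function('p')(P) = Mul(Add(Add(9, 4), P), Pow(Add(-5, -8), -1)) = Mul(Add(13, P), Pow(-13, -1)) = Mul(Add(13, P), Rational(-1, 13)) = Add(-1, Mul(Rational(-1, 13), P)))
Mul(Add(Mul(-1326, Pow(Add(-659, Mul(-1, -253)), -1)), Function('p')(11)), 1546) = Mul(Add(Mul(-1326, Pow(Add(-659, Mul(-1, -253)), -1)), Add(-1, Mul(Rational(-1, 13), 11))), 1546) = Mul(Add(Mul(-1326, Pow(Add(-659, 253), -1)), Add(-1, Rational(-11, 13))), 1546) = Mul(Add(Mul(-1326, Pow(-406, -1)), Rational(-24, 13)), 1546) = Mul(Add(Mul(-1326, Rational(-1, 406)), Rational(-24, 13)), 1546) = Mul(Add(Rational(663, 203), Rational(-24, 13)), 1546) = Mul(Rational(3747, 2639), 1546) = Rational(5792862, 2639)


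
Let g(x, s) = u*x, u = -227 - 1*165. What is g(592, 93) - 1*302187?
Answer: -534251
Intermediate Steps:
u = -392 (u = -227 - 165 = -392)
g(x, s) = -392*x
g(592, 93) - 1*302187 = -392*592 - 1*302187 = -232064 - 302187 = -534251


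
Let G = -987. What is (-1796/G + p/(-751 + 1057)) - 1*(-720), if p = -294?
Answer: 12095291/16779 ≈ 720.86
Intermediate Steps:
(-1796/G + p/(-751 + 1057)) - 1*(-720) = (-1796/(-987) - 294/(-751 + 1057)) - 1*(-720) = (-1796*(-1/987) - 294/306) + 720 = (1796/987 - 294*1/306) + 720 = (1796/987 - 49/51) + 720 = 14411/16779 + 720 = 12095291/16779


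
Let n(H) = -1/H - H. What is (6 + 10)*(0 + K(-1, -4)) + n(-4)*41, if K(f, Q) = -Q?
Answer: 953/4 ≈ 238.25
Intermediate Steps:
n(H) = -H - 1/H
(6 + 10)*(0 + K(-1, -4)) + n(-4)*41 = (6 + 10)*(0 - 1*(-4)) + (-1*(-4) - 1/(-4))*41 = 16*(0 + 4) + (4 - 1*(-1/4))*41 = 16*4 + (4 + 1/4)*41 = 64 + (17/4)*41 = 64 + 697/4 = 953/4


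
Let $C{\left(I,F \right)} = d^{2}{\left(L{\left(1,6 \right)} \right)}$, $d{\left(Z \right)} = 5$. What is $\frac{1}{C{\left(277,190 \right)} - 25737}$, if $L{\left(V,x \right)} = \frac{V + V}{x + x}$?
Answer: $- \frac{1}{25712} \approx -3.8892 \cdot 10^{-5}$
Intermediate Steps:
$L{\left(V,x \right)} = \frac{V}{x}$ ($L{\left(V,x \right)} = \frac{2 V}{2 x} = 2 V \frac{1}{2 x} = \frac{V}{x}$)
$C{\left(I,F \right)} = 25$ ($C{\left(I,F \right)} = 5^{2} = 25$)
$\frac{1}{C{\left(277,190 \right)} - 25737} = \frac{1}{25 - 25737} = \frac{1}{-25712} = - \frac{1}{25712}$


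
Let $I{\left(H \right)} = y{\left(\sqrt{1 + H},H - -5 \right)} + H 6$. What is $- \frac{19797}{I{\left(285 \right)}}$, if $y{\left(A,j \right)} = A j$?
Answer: $\frac{3385287}{2112850} - \frac{574113 \sqrt{286}}{2112850} \approx -2.993$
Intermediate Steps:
$I{\left(H \right)} = 6 H + \sqrt{1 + H} \left(5 + H\right)$ ($I{\left(H \right)} = \sqrt{1 + H} \left(H - -5\right) + H 6 = \sqrt{1 + H} \left(H + 5\right) + 6 H = \sqrt{1 + H} \left(5 + H\right) + 6 H = 6 H + \sqrt{1 + H} \left(5 + H\right)$)
$- \frac{19797}{I{\left(285 \right)}} = - \frac{19797}{6 \cdot 285 + \sqrt{1 + 285} \left(5 + 285\right)} = - \frac{19797}{1710 + \sqrt{286} \cdot 290} = - \frac{19797}{1710 + 290 \sqrt{286}}$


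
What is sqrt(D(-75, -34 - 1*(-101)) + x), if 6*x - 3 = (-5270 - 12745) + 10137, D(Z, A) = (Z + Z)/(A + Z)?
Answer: 15*I*sqrt(23)/2 ≈ 35.969*I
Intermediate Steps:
D(Z, A) = 2*Z/(A + Z) (D(Z, A) = (2*Z)/(A + Z) = 2*Z/(A + Z))
x = -2625/2 (x = 1/2 + ((-5270 - 12745) + 10137)/6 = 1/2 + (-18015 + 10137)/6 = 1/2 + (1/6)*(-7878) = 1/2 - 1313 = -2625/2 ≈ -1312.5)
sqrt(D(-75, -34 - 1*(-101)) + x) = sqrt(2*(-75)/((-34 - 1*(-101)) - 75) - 2625/2) = sqrt(2*(-75)/((-34 + 101) - 75) - 2625/2) = sqrt(2*(-75)/(67 - 75) - 2625/2) = sqrt(2*(-75)/(-8) - 2625/2) = sqrt(2*(-75)*(-1/8) - 2625/2) = sqrt(75/4 - 2625/2) = sqrt(-5175/4) = 15*I*sqrt(23)/2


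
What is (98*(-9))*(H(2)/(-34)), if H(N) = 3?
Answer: 1323/17 ≈ 77.823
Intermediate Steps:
(98*(-9))*(H(2)/(-34)) = (98*(-9))*(3/(-34)) = -2646*(-1)/34 = -882*(-3/34) = 1323/17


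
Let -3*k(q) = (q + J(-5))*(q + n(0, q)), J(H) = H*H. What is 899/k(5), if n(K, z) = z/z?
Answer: -899/60 ≈ -14.983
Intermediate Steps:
J(H) = H²
n(K, z) = 1
k(q) = -(1 + q)*(25 + q)/3 (k(q) = -(q + (-5)²)*(q + 1)/3 = -(q + 25)*(1 + q)/3 = -(25 + q)*(1 + q)/3 = -(1 + q)*(25 + q)/3)
899/k(5) = 899/(-25/3 - 26/3*5 - ⅓*5²) = 899/(-25/3 - 130/3 - ⅓*25) = 899/(-25/3 - 130/3 - 25/3) = 899/(-60) = 899*(-1/60) = -899/60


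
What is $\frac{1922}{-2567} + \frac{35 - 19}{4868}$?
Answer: $- \frac{2328806}{3124039} \approx -0.74545$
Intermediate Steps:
$\frac{1922}{-2567} + \frac{35 - 19}{4868} = 1922 \left(- \frac{1}{2567}\right) + \left(35 - 19\right) \frac{1}{4868} = - \frac{1922}{2567} + 16 \cdot \frac{1}{4868} = - \frac{1922}{2567} + \frac{4}{1217} = - \frac{2328806}{3124039}$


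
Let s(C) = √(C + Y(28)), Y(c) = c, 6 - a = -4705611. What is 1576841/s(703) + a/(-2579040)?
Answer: -1568539/859680 + 1576841*√731/731 ≈ 58320.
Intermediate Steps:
a = 4705617 (a = 6 - 1*(-4705611) = 6 + 4705611 = 4705617)
s(C) = √(28 + C) (s(C) = √(C + 28) = √(28 + C))
1576841/s(703) + a/(-2579040) = 1576841/(√(28 + 703)) + 4705617/(-2579040) = 1576841/(√731) + 4705617*(-1/2579040) = 1576841*(√731/731) - 1568539/859680 = 1576841*√731/731 - 1568539/859680 = -1568539/859680 + 1576841*√731/731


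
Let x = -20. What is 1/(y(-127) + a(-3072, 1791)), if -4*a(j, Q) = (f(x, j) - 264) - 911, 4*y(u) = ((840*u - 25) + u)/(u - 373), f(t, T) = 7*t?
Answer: 500/191083 ≈ 0.0026167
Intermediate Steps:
y(u) = (-25 + 841*u)/(4*(-373 + u)) (y(u) = (((840*u - 25) + u)/(u - 373))/4 = (((-25 + 840*u) + u)/(-373 + u))/4 = ((-25 + 841*u)/(-373 + u))/4 = (-25 + 841*u)/(4*(-373 + u)))
a(j, Q) = 1315/4 (a(j, Q) = -((7*(-20) - 264) - 911)/4 = -((-140 - 264) - 911)/4 = -(-404 - 911)/4 = -¼*(-1315) = 1315/4)
1/(y(-127) + a(-3072, 1791)) = 1/((-25 + 841*(-127))/(4*(-373 - 127)) + 1315/4) = 1/((¼)*(-25 - 106807)/(-500) + 1315/4) = 1/((¼)*(-1/500)*(-106832) + 1315/4) = 1/(6677/125 + 1315/4) = 1/(191083/500) = 500/191083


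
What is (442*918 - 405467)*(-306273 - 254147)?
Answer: -161961380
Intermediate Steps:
(442*918 - 405467)*(-306273 - 254147) = (405756 - 405467)*(-560420) = 289*(-560420) = -161961380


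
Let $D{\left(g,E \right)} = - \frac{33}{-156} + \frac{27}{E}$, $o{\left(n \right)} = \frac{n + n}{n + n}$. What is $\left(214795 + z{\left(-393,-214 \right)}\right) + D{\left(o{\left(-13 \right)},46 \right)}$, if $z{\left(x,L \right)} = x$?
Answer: $\frac{256425747}{1196} \approx 2.144 \cdot 10^{5}$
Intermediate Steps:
$o{\left(n \right)} = 1$ ($o{\left(n \right)} = \frac{2 n}{2 n} = 2 n \frac{1}{2 n} = 1$)
$D{\left(g,E \right)} = \frac{11}{52} + \frac{27}{E}$ ($D{\left(g,E \right)} = \left(-33\right) \left(- \frac{1}{156}\right) + \frac{27}{E} = \frac{11}{52} + \frac{27}{E}$)
$\left(214795 + z{\left(-393,-214 \right)}\right) + D{\left(o{\left(-13 \right)},46 \right)} = \left(214795 - 393\right) + \left(\frac{11}{52} + \frac{27}{46}\right) = 214402 + \left(\frac{11}{52} + 27 \cdot \frac{1}{46}\right) = 214402 + \left(\frac{11}{52} + \frac{27}{46}\right) = 214402 + \frac{955}{1196} = \frac{256425747}{1196}$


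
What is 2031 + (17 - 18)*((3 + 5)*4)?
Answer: 1999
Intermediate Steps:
2031 + (17 - 18)*((3 + 5)*4) = 2031 - 8*4 = 2031 - 1*32 = 2031 - 32 = 1999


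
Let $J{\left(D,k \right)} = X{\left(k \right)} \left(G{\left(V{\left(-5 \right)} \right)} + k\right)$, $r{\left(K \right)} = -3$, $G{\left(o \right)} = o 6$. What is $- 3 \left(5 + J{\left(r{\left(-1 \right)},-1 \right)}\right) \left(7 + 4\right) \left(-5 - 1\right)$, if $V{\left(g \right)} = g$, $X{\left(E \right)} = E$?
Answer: $7128$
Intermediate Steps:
$G{\left(o \right)} = 6 o$
$J{\left(D,k \right)} = k \left(-30 + k\right)$ ($J{\left(D,k \right)} = k \left(6 \left(-5\right) + k\right) = k \left(-30 + k\right)$)
$- 3 \left(5 + J{\left(r{\left(-1 \right)},-1 \right)}\right) \left(7 + 4\right) \left(-5 - 1\right) = - 3 \left(5 - \left(-30 - 1\right)\right) \left(7 + 4\right) \left(-5 - 1\right) = - 3 \left(5 - -31\right) 11 \left(-6\right) = - 3 \left(5 + 31\right) \left(-66\right) = - 3 \cdot 36 \left(-66\right) = \left(-3\right) \left(-2376\right) = 7128$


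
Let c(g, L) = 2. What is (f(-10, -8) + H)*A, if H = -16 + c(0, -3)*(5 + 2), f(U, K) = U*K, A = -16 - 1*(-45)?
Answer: 2262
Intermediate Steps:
A = 29 (A = -16 + 45 = 29)
f(U, K) = K*U
H = -2 (H = -16 + 2*(5 + 2) = -16 + 2*7 = -16 + 14 = -2)
(f(-10, -8) + H)*A = (-8*(-10) - 2)*29 = (80 - 2)*29 = 78*29 = 2262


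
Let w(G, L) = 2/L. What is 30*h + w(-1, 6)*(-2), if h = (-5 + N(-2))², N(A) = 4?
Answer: 88/3 ≈ 29.333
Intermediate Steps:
h = 1 (h = (-5 + 4)² = (-1)² = 1)
30*h + w(-1, 6)*(-2) = 30*1 + (2/6)*(-2) = 30 + (2*(⅙))*(-2) = 30 + (⅓)*(-2) = 30 - ⅔ = 88/3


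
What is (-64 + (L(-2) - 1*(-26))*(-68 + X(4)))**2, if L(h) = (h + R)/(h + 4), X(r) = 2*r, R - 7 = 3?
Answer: 3474496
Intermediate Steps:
R = 10 (R = 7 + 3 = 10)
L(h) = (10 + h)/(4 + h) (L(h) = (h + 10)/(h + 4) = (10 + h)/(4 + h))
(-64 + (L(-2) - 1*(-26))*(-68 + X(4)))**2 = (-64 + ((10 - 2)/(4 - 2) - 1*(-26))*(-68 + 2*4))**2 = (-64 + (8/2 + 26)*(-68 + 8))**2 = (-64 + ((1/2)*8 + 26)*(-60))**2 = (-64 + (4 + 26)*(-60))**2 = (-64 + 30*(-60))**2 = (-64 - 1800)**2 = (-1864)**2 = 3474496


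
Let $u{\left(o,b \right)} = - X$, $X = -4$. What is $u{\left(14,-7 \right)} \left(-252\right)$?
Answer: $-1008$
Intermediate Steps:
$u{\left(o,b \right)} = 4$ ($u{\left(o,b \right)} = \left(-1\right) \left(-4\right) = 4$)
$u{\left(14,-7 \right)} \left(-252\right) = 4 \left(-252\right) = -1008$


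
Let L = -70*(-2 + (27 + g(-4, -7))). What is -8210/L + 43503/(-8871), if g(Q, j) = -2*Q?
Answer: -922034/683067 ≈ -1.3498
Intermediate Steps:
L = -2310 (L = -70*(-2 + (27 - 2*(-4))) = -70*(-2 + (27 + 8)) = -70*(-2 + 35) = -70*33 = -2310)
-8210/L + 43503/(-8871) = -8210/(-2310) + 43503/(-8871) = -8210*(-1/2310) + 43503*(-1/8871) = 821/231 - 14501/2957 = -922034/683067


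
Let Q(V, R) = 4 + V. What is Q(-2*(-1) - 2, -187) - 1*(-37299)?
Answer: 37303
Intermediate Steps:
Q(-2*(-1) - 2, -187) - 1*(-37299) = (4 + (-2*(-1) - 2)) - 1*(-37299) = (4 + (2 - 2)) + 37299 = (4 + 0) + 37299 = 4 + 37299 = 37303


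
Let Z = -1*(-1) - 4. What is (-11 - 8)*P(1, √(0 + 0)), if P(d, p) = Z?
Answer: 57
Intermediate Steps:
Z = -3 (Z = 1 - 4 = -3)
P(d, p) = -3
(-11 - 8)*P(1, √(0 + 0)) = (-11 - 8)*(-3) = -19*(-3) = 57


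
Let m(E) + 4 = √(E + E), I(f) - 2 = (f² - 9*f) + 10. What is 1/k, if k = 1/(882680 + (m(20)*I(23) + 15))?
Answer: 881359 + 668*√10 ≈ 8.8347e+5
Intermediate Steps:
I(f) = 12 + f² - 9*f (I(f) = 2 + ((f² - 9*f) + 10) = 2 + (10 + f² - 9*f) = 12 + f² - 9*f)
m(E) = -4 + √2*√E (m(E) = -4 + √(E + E) = -4 + √(2*E) = -4 + √2*√E)
k = 1/(881359 + 668*√10) (k = 1/(882680 + ((-4 + √2*√20)*(12 + 23² - 9*23) + 15)) = 1/(882680 + ((-4 + √2*(2*√5))*(12 + 529 - 207) + 15)) = 1/(882680 + ((-4 + 2*√10)*334 + 15)) = 1/(882680 + ((-1336 + 668*√10) + 15)) = 1/(882680 + (-1321 + 668*√10)) = 1/(881359 + 668*√10) ≈ 1.1319e-6)
1/k = 1/(881359/776789224641 - 668*√10/776789224641)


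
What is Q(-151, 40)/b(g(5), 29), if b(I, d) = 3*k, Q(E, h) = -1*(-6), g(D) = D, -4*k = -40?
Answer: ⅕ ≈ 0.20000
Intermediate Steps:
k = 10 (k = -¼*(-40) = 10)
Q(E, h) = 6
b(I, d) = 30 (b(I, d) = 3*10 = 30)
Q(-151, 40)/b(g(5), 29) = 6/30 = 6*(1/30) = ⅕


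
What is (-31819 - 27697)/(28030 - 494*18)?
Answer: -29758/9569 ≈ -3.1098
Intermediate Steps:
(-31819 - 27697)/(28030 - 494*18) = -59516/(28030 - 8892) = -59516/19138 = -59516*1/19138 = -29758/9569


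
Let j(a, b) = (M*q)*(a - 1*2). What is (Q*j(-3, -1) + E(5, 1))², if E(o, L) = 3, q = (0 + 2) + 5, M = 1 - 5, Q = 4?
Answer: 316969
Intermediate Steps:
M = -4
q = 7 (q = 2 + 5 = 7)
j(a, b) = 56 - 28*a (j(a, b) = (-4*7)*(a - 1*2) = -28*(a - 2) = -28*(-2 + a) = 56 - 28*a)
(Q*j(-3, -1) + E(5, 1))² = (4*(56 - 28*(-3)) + 3)² = (4*(56 + 84) + 3)² = (4*140 + 3)² = (560 + 3)² = 563² = 316969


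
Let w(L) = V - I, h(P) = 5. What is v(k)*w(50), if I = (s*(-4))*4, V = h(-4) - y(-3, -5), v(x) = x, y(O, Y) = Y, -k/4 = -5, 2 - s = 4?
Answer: -440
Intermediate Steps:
s = -2 (s = 2 - 1*4 = 2 - 4 = -2)
k = 20 (k = -4*(-5) = 20)
V = 10 (V = 5 - 1*(-5) = 5 + 5 = 10)
I = 32 (I = -2*(-4)*4 = 8*4 = 32)
w(L) = -22 (w(L) = 10 - 1*32 = 10 - 32 = -22)
v(k)*w(50) = 20*(-22) = -440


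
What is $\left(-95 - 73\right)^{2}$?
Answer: $28224$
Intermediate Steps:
$\left(-95 - 73\right)^{2} = \left(-168\right)^{2} = 28224$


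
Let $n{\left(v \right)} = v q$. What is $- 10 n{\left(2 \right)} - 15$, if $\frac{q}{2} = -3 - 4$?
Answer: $265$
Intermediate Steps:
$q = -14$ ($q = 2 \left(-3 - 4\right) = 2 \left(-7\right) = -14$)
$n{\left(v \right)} = - 14 v$ ($n{\left(v \right)} = v \left(-14\right) = - 14 v$)
$- 10 n{\left(2 \right)} - 15 = - 10 \left(\left(-14\right) 2\right) - 15 = \left(-10\right) \left(-28\right) - 15 = 280 - 15 = 265$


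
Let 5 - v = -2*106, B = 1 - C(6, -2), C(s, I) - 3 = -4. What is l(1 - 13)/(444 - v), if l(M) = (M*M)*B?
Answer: 288/227 ≈ 1.2687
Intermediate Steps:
C(s, I) = -1 (C(s, I) = 3 - 4 = -1)
B = 2 (B = 1 - 1*(-1) = 1 + 1 = 2)
v = 217 (v = 5 - (-2)*106 = 5 - 1*(-212) = 5 + 212 = 217)
l(M) = 2*M² (l(M) = (M*M)*2 = M²*2 = 2*M²)
l(1 - 13)/(444 - v) = (2*(1 - 13)²)/(444 - 1*217) = (2*(-12)²)/(444 - 217) = (2*144)/227 = 288*(1/227) = 288/227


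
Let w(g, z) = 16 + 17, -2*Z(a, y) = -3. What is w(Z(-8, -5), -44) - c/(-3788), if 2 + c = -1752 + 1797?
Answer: 125047/3788 ≈ 33.011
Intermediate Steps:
Z(a, y) = 3/2 (Z(a, y) = -½*(-3) = 3/2)
c = 43 (c = -2 + (-1752 + 1797) = -2 + 45 = 43)
w(g, z) = 33
w(Z(-8, -5), -44) - c/(-3788) = 33 - 43/(-3788) = 33 - 43*(-1)/3788 = 33 - 1*(-43/3788) = 33 + 43/3788 = 125047/3788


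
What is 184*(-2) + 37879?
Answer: 37511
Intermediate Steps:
184*(-2) + 37879 = -368 + 37879 = 37511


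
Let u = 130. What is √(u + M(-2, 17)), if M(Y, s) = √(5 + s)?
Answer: √(130 + √22) ≈ 11.606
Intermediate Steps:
√(u + M(-2, 17)) = √(130 + √(5 + 17)) = √(130 + √22)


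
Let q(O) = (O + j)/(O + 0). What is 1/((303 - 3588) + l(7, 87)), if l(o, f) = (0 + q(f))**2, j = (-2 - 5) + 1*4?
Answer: -841/2761901 ≈ -0.00030450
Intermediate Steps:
j = -3 (j = -7 + 4 = -3)
q(O) = (-3 + O)/O (q(O) = (O - 3)/(O + 0) = (-3 + O)/O)
l(o, f) = (-3 + f)**2/f**2 (l(o, f) = (0 + (-3 + f)/f)**2 = ((-3 + f)/f)**2 = (-3 + f)**2/f**2)
1/((303 - 3588) + l(7, 87)) = 1/((303 - 3588) + (-3 + 87)**2/87**2) = 1/(-3285 + (1/7569)*84**2) = 1/(-3285 + (1/7569)*7056) = 1/(-3285 + 784/841) = 1/(-2761901/841) = -841/2761901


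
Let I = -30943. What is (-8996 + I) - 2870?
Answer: -42809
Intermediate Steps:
(-8996 + I) - 2870 = (-8996 - 30943) - 2870 = -39939 - 2870 = -42809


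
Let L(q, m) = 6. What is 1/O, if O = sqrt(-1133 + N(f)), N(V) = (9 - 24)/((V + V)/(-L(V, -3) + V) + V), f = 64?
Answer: -8*I*sqrt(32234)/48351 ≈ -0.029706*I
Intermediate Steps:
N(V) = -15/(V + 2*V/(-6 + V)) (N(V) = (9 - 24)/((V + V)/(-1*6 + V) + V) = -15/((2*V)/(-6 + V) + V) = -15/(2*V/(-6 + V) + V) = -15/(V + 2*V/(-6 + V)))
O = 3*I*sqrt(32234)/16 (O = sqrt(-1133 + 15*(6 - 1*64)/(64*(-4 + 64))) = sqrt(-1133 + 15*(1/64)*(6 - 64)/60) = sqrt(-1133 + 15*(1/64)*(1/60)*(-58)) = sqrt(-1133 - 29/128) = sqrt(-145053/128) = 3*I*sqrt(32234)/16 ≈ 33.663*I)
1/O = 1/(3*I*sqrt(32234)/16) = -8*I*sqrt(32234)/48351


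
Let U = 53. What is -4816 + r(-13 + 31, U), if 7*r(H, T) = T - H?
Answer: -4811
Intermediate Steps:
r(H, T) = -H/7 + T/7 (r(H, T) = (T - H)/7 = -H/7 + T/7)
-4816 + r(-13 + 31, U) = -4816 + (-(-13 + 31)/7 + (⅐)*53) = -4816 + (-⅐*18 + 53/7) = -4816 + (-18/7 + 53/7) = -4816 + 5 = -4811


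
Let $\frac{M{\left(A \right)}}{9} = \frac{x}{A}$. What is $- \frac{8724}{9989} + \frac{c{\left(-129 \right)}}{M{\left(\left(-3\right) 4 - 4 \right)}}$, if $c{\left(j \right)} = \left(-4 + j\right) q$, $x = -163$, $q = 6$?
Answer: $- \frac{46779220}{4884621} \approx -9.5768$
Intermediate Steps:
$c{\left(j \right)} = -24 + 6 j$ ($c{\left(j \right)} = \left(-4 + j\right) 6 = -24 + 6 j$)
$M{\left(A \right)} = - \frac{1467}{A}$ ($M{\left(A \right)} = 9 \left(- \frac{163}{A}\right) = - \frac{1467}{A}$)
$- \frac{8724}{9989} + \frac{c{\left(-129 \right)}}{M{\left(\left(-3\right) 4 - 4 \right)}} = - \frac{8724}{9989} + \frac{-24 + 6 \left(-129\right)}{\left(-1467\right) \frac{1}{\left(-3\right) 4 - 4}} = \left(-8724\right) \frac{1}{9989} + \frac{-24 - 774}{\left(-1467\right) \frac{1}{-12 - 4}} = - \frac{8724}{9989} - \frac{798}{\left(-1467\right) \frac{1}{-16}} = - \frac{8724}{9989} - \frac{798}{\left(-1467\right) \left(- \frac{1}{16}\right)} = - \frac{8724}{9989} - \frac{798}{\frac{1467}{16}} = - \frac{8724}{9989} - \frac{4256}{489} = - \frac{46779220}{4884621}$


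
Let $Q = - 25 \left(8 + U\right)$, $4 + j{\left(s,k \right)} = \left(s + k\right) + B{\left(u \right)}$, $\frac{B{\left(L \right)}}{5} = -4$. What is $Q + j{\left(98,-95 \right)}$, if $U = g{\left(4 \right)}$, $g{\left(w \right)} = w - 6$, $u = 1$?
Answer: $-171$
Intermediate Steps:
$B{\left(L \right)} = -20$ ($B{\left(L \right)} = 5 \left(-4\right) = -20$)
$g{\left(w \right)} = -6 + w$ ($g{\left(w \right)} = w - 6 = -6 + w$)
$U = -2$ ($U = -6 + 4 = -2$)
$j{\left(s,k \right)} = -24 + k + s$ ($j{\left(s,k \right)} = -4 - \left(20 - k - s\right) = -4 + \left(-20 + k + s\right) = -24 + k + s$)
$Q = -150$ ($Q = - 25 \left(8 - 2\right) = \left(-25\right) 6 = -150$)
$Q + j{\left(98,-95 \right)} = -150 - 21 = -171$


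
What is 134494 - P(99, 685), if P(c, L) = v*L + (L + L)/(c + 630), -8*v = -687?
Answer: 441294293/5832 ≈ 75668.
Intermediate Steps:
v = 687/8 (v = -1/8*(-687) = 687/8 ≈ 85.875)
P(c, L) = 687*L/8 + 2*L/(630 + c) (P(c, L) = 687*L/8 + (L + L)/(c + 630) = 687*L/8 + (2*L)/(630 + c) = 687*L/8 + 2*L/(630 + c))
134494 - P(99, 685) = 134494 - 685*(432826 + 687*99)/(8*(630 + 99)) = 134494 - 685*(432826 + 68013)/(8*729) = 134494 - 685*500839/(8*729) = 134494 - 1*343074715/5832 = 134494 - 343074715/5832 = 441294293/5832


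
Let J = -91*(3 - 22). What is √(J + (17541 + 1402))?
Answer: 8*√323 ≈ 143.78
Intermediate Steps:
J = 1729 (J = -91*(-19) = 1729)
√(J + (17541 + 1402)) = √(1729 + (17541 + 1402)) = √(1729 + 18943) = √20672 = 8*√323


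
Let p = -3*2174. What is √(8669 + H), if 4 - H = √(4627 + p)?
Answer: √(8673 - I*√1895) ≈ 93.129 - 0.2337*I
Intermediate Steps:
p = -6522
H = 4 - I*√1895 (H = 4 - √(4627 - 6522) = 4 - √(-1895) = 4 - I*√1895 ≈ 4.0 - 43.532*I)
√(8669 + H) = √(8669 + (4 - I*√1895)) = √(8673 - I*√1895)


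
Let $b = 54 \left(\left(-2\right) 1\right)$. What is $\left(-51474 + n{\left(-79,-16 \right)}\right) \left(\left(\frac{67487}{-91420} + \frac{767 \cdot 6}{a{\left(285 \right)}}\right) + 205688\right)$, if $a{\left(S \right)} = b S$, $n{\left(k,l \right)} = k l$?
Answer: $- \frac{6919231231948205}{669978} \approx -1.0328 \cdot 10^{10}$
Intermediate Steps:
$b = -108$ ($b = 54 \left(-2\right) = -108$)
$a{\left(S \right)} = - 108 S$
$\left(-51474 + n{\left(-79,-16 \right)}\right) \left(\left(\frac{67487}{-91420} + \frac{767 \cdot 6}{a{\left(285 \right)}}\right) + 205688\right) = \left(-51474 - -1264\right) \left(\left(\frac{67487}{-91420} + \frac{767 \cdot 6}{\left(-108\right) 285}\right) + 205688\right) = \left(-51474 + 1264\right) \left(\left(67487 \left(- \frac{1}{91420}\right) + \frac{4602}{-30780}\right) + 205688\right) = - 50210 \left(\left(- \frac{9641}{13060} + 4602 \left(- \frac{1}{30780}\right)\right) + 205688\right) = - 50210 \left(\left(- \frac{9641}{13060} - \frac{767}{5130}\right) + 205688\right) = - 50210 \left(- \frac{1189507}{1339956} + 205688\right) = \left(-50210\right) \frac{275611680221}{1339956} = - \frac{6919231231948205}{669978}$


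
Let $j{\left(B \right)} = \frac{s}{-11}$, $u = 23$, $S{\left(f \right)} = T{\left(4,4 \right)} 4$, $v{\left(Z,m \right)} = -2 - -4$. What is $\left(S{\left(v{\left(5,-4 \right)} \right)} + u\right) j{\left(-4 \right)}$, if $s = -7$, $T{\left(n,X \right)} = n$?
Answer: $\frac{273}{11} \approx 24.818$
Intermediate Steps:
$v{\left(Z,m \right)} = 2$ ($v{\left(Z,m \right)} = -2 + 4 = 2$)
$S{\left(f \right)} = 16$ ($S{\left(f \right)} = 4 \cdot 4 = 16$)
$j{\left(B \right)} = \frac{7}{11}$ ($j{\left(B \right)} = - \frac{7}{-11} = \left(-7\right) \left(- \frac{1}{11}\right) = \frac{7}{11}$)
$\left(S{\left(v{\left(5,-4 \right)} \right)} + u\right) j{\left(-4 \right)} = \left(16 + 23\right) \frac{7}{11} = 39 \cdot \frac{7}{11} = \frac{273}{11}$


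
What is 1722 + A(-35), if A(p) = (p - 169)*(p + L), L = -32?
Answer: 15390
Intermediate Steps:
A(p) = (-169 + p)*(-32 + p) (A(p) = (p - 169)*(p - 32) = (-169 + p)*(-32 + p))
1722 + A(-35) = 1722 + (5408 + (-35)**2 - 201*(-35)) = 1722 + (5408 + 1225 + 7035) = 1722 + 13668 = 15390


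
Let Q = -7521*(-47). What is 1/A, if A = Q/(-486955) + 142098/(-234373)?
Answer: -114129104215/152043140241 ≈ -0.75064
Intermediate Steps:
Q = 353487
A = -152043140241/114129104215 (A = 353487/(-486955) + 142098/(-234373) = 353487*(-1/486955) + 142098*(-1/234373) = -353487/486955 - 142098/234373 = -152043140241/114129104215 ≈ -1.3322)
1/A = 1/(-152043140241/114129104215) = -114129104215/152043140241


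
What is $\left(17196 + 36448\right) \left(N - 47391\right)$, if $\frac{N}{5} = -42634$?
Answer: $-13977534284$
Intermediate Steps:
$N = -213170$ ($N = 5 \left(-42634\right) = -213170$)
$\left(17196 + 36448\right) \left(N - 47391\right) = \left(17196 + 36448\right) \left(-213170 - 47391\right) = 53644 \left(-260561\right) = -13977534284$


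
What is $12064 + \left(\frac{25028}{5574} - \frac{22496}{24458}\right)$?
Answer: $\frac{411289623802}{34082223} \approx 12068.0$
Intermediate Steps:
$12064 + \left(\frac{25028}{5574} - \frac{22496}{24458}\right) = 12064 + \left(25028 \cdot \frac{1}{5574} - \frac{11248}{12229}\right) = 12064 + \left(\frac{12514}{2787} - \frac{11248}{12229}\right) = 12064 + \frac{121685530}{34082223} = \frac{411289623802}{34082223}$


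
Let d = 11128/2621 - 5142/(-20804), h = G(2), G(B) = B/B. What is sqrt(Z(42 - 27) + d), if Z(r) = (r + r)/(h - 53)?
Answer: 4*sqrt(7686196133491694)/177213673 ≈ 1.9789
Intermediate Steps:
G(B) = 1
h = 1
d = 122492047/27263642 (d = 11128*(1/2621) - 5142*(-1/20804) = 11128/2621 + 2571/10402 = 122492047/27263642 ≈ 4.4929)
Z(r) = -r/26 (Z(r) = (r + r)/(1 - 53) = (2*r)/(-52) = (2*r)*(-1/52) = -r/26)
sqrt(Z(42 - 27) + d) = sqrt(-(42 - 27)/26 + 122492047/27263642) = sqrt(-1/26*15 + 122492047/27263642) = sqrt(-15/26 + 122492047/27263642) = sqrt(693959648/177213673) = 4*sqrt(7686196133491694)/177213673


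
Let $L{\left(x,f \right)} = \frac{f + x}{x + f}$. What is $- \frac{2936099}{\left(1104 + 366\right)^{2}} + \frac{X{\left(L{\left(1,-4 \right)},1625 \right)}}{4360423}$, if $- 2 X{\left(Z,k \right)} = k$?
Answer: $- \frac{12804389341127}{9422438060700} \approx -1.3589$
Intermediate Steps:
$L{\left(x,f \right)} = 1$ ($L{\left(x,f \right)} = \frac{f + x}{f + x} = 1$)
$X{\left(Z,k \right)} = - \frac{k}{2}$
$- \frac{2936099}{\left(1104 + 366\right)^{2}} + \frac{X{\left(L{\left(1,-4 \right)},1625 \right)}}{4360423} = - \frac{2936099}{\left(1104 + 366\right)^{2}} + \frac{\left(- \frac{1}{2}\right) 1625}{4360423} = - \frac{2936099}{1470^{2}} - \frac{1625}{8720846} = - \frac{2936099}{2160900} - \frac{1625}{8720846} = - \frac{12804389341127}{9422438060700}$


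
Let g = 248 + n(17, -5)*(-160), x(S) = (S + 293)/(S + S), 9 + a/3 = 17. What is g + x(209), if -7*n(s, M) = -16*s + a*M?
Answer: -1820557/209 ≈ -8710.8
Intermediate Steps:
a = 24 (a = -27 + 3*17 = -27 + 51 = 24)
n(s, M) = -24*M/7 + 16*s/7 (n(s, M) = -(-16*s + 24*M)/7 = -24*M/7 + 16*s/7)
x(S) = (293 + S)/(2*S) (x(S) = (293 + S)/((2*S)) = (293 + S)*(1/(2*S)) = (293 + S)/(2*S))
g = -8712 (g = 248 + (-24/7*(-5) + (16/7)*17)*(-160) = 248 + (120/7 + 272/7)*(-160) = 248 + 56*(-160) = 248 - 8960 = -8712)
g + x(209) = -8712 + (½)*(293 + 209)/209 = -8712 + (½)*(1/209)*502 = -8712 + 251/209 = -1820557/209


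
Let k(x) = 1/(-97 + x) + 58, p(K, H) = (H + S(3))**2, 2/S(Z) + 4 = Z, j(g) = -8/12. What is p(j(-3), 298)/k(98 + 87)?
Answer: 7710208/5105 ≈ 1510.3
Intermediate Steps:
j(g) = -2/3 (j(g) = -8*1/12 = -2/3)
S(Z) = 2/(-4 + Z)
p(K, H) = (-2 + H)**2 (p(K, H) = (H + 2/(-4 + 3))**2 = (H + 2/(-1))**2 = (H + 2*(-1))**2 = (H - 2)**2 = (-2 + H)**2)
k(x) = 58 + 1/(-97 + x)
p(j(-3), 298)/k(98 + 87) = (-2 + 298)**2/(((-5625 + 58*(98 + 87))/(-97 + (98 + 87)))) = 296**2/(((-5625 + 58*185)/(-97 + 185))) = 87616/(((-5625 + 10730)/88)) = 87616/(((1/88)*5105)) = 87616/(5105/88) = 87616*(88/5105) = 7710208/5105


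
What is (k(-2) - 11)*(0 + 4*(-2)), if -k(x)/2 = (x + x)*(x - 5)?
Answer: 536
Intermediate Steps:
k(x) = -4*x*(-5 + x) (k(x) = -2*(x + x)*(x - 5) = -2*2*x*(-5 + x) = -4*x*(-5 + x))
(k(-2) - 11)*(0 + 4*(-2)) = (4*(-2)*(5 - 1*(-2)) - 11)*(0 + 4*(-2)) = (4*(-2)*(5 + 2) - 11)*(0 - 8) = (4*(-2)*7 - 11)*(-8) = (-56 - 11)*(-8) = -67*(-8) = 536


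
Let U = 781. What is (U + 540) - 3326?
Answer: -2005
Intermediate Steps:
(U + 540) - 3326 = (781 + 540) - 3326 = 1321 - 3326 = -2005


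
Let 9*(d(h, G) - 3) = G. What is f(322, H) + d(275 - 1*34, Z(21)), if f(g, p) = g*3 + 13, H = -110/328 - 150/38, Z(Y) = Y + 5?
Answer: 8864/9 ≈ 984.89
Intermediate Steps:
Z(Y) = 5 + Y
H = -13345/3116 (H = -110*1/328 - 150*1/38 = -55/164 - 75/19 = -13345/3116 ≈ -4.2827)
d(h, G) = 3 + G/9
f(g, p) = 13 + 3*g (f(g, p) = 3*g + 13 = 13 + 3*g)
f(322, H) + d(275 - 1*34, Z(21)) = (13 + 3*322) + (3 + (5 + 21)/9) = (13 + 966) + (3 + (⅑)*26) = 979 + (3 + 26/9) = 979 + 53/9 = 8864/9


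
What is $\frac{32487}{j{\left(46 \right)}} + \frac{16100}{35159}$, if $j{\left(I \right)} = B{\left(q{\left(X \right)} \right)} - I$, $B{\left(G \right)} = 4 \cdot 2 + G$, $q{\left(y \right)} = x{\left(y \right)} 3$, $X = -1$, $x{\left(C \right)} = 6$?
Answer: $- \frac{1141888433}{703180} \approx -1623.9$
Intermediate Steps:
$q{\left(y \right)} = 18$ ($q{\left(y \right)} = 6 \cdot 3 = 18$)
$B{\left(G \right)} = 8 + G$
$j{\left(I \right)} = 26 - I$ ($j{\left(I \right)} = \left(8 + 18\right) - I = 26 - I$)
$\frac{32487}{j{\left(46 \right)}} + \frac{16100}{35159} = \frac{32487}{26 - 46} + \frac{16100}{35159} = \frac{32487}{26 - 46} + 16100 \cdot \frac{1}{35159} = \frac{32487}{-20} + \frac{16100}{35159} = 32487 \left(- \frac{1}{20}\right) + \frac{16100}{35159} = - \frac{32487}{20} + \frac{16100}{35159} = - \frac{1141888433}{703180}$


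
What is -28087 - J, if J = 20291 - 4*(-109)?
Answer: -48814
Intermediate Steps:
J = 20727 (J = 20291 - 1*(-436) = 20291 + 436 = 20727)
-28087 - J = -28087 - 1*20727 = -28087 - 20727 = -48814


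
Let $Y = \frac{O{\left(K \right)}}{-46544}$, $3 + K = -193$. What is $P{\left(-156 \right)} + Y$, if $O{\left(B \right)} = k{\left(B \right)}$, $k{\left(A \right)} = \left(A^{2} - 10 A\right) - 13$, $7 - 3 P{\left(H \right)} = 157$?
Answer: $- \frac{2367563}{46544} \approx -50.867$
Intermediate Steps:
$K = -196$ ($K = -3 - 193 = -196$)
$P{\left(H \right)} = -50$ ($P{\left(H \right)} = \frac{7}{3} - \frac{157}{3} = -50$)
$k{\left(A \right)} = -13 + A^{2} - 10 A$
$O{\left(B \right)} = -13 + B^{2} - 10 B$
$Y = - \frac{40363}{46544}$ ($Y = \frac{-13 + \left(-196\right)^{2} - -1960}{-46544} = \left(-13 + 38416 + 1960\right) \left(- \frac{1}{46544}\right) = 40363 \left(- \frac{1}{46544}\right) = - \frac{40363}{46544} \approx -0.8672$)
$P{\left(-156 \right)} + Y = -50 - \frac{40363}{46544} = - \frac{2367563}{46544}$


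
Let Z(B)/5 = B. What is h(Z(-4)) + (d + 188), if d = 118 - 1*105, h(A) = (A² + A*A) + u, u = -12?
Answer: 989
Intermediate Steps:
Z(B) = 5*B
h(A) = -12 + 2*A² (h(A) = (A² + A*A) - 12 = (A² + A²) - 12 = 2*A² - 12 = -12 + 2*A²)
d = 13 (d = 118 - 105 = 13)
h(Z(-4)) + (d + 188) = (-12 + 2*(5*(-4))²) + (13 + 188) = (-12 + 2*(-20)²) + 201 = (-12 + 2*400) + 201 = (-12 + 800) + 201 = 788 + 201 = 989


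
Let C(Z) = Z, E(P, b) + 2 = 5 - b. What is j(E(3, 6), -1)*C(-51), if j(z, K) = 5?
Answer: -255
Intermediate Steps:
E(P, b) = 3 - b (E(P, b) = -2 + (5 - b) = 3 - b)
j(E(3, 6), -1)*C(-51) = 5*(-51) = -255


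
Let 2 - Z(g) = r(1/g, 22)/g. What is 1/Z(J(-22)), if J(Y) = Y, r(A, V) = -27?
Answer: 22/17 ≈ 1.2941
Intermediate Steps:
Z(g) = 2 + 27/g (Z(g) = 2 - (-27)/g = 2 + 27/g)
1/Z(J(-22)) = 1/(2 + 27/(-22)) = 1/(2 + 27*(-1/22)) = 1/(2 - 27/22) = 1/(17/22) = 22/17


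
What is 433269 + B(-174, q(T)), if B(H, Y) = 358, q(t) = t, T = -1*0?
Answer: 433627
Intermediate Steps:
T = 0
433269 + B(-174, q(T)) = 433269 + 358 = 433627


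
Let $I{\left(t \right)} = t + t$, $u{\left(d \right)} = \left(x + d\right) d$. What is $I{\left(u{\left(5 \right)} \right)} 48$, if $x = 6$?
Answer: $5280$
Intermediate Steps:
$u{\left(d \right)} = d \left(6 + d\right)$ ($u{\left(d \right)} = \left(6 + d\right) d = d \left(6 + d\right)$)
$I{\left(t \right)} = 2 t$
$I{\left(u{\left(5 \right)} \right)} 48 = 2 \cdot 5 \left(6 + 5\right) 48 = 2 \cdot 5 \cdot 11 \cdot 48 = 2 \cdot 55 \cdot 48 = 110 \cdot 48 = 5280$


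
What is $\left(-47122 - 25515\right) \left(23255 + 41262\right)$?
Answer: $-4686321329$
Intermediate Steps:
$\left(-47122 - 25515\right) \left(23255 + 41262\right) = \left(-72637\right) 64517 = -4686321329$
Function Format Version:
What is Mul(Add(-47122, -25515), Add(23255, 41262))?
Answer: -4686321329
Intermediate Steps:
Mul(Add(-47122, -25515), Add(23255, 41262)) = Mul(-72637, 64517) = -4686321329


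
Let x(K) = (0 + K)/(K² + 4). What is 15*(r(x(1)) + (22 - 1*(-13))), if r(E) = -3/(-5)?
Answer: 534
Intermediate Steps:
x(K) = K/(4 + K²)
r(E) = ⅗ (r(E) = -3*(-⅕) = ⅗)
15*(r(x(1)) + (22 - 1*(-13))) = 15*(⅗ + (22 - 1*(-13))) = 15*(⅗ + (22 + 13)) = 15*(⅗ + 35) = 15*(178/5) = 534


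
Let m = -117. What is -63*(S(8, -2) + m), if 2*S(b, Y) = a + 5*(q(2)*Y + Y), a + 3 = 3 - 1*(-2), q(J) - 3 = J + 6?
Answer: 11088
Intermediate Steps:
q(J) = 9 + J (q(J) = 3 + (J + 6) = 3 + (6 + J) = 9 + J)
a = 2 (a = -3 + (3 - 1*(-2)) = -3 + (3 + 2) = -3 + 5 = 2)
S(b, Y) = 1 + 30*Y (S(b, Y) = (2 + 5*((9 + 2)*Y + Y))/2 = (2 + 5*(11*Y + Y))/2 = (2 + 5*(12*Y))/2 = (2 + 60*Y)/2 = 1 + 30*Y)
-63*(S(8, -2) + m) = -63*((1 + 30*(-2)) - 117) = -63*((1 - 60) - 117) = -63*(-59 - 117) = -63*(-176) = 11088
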